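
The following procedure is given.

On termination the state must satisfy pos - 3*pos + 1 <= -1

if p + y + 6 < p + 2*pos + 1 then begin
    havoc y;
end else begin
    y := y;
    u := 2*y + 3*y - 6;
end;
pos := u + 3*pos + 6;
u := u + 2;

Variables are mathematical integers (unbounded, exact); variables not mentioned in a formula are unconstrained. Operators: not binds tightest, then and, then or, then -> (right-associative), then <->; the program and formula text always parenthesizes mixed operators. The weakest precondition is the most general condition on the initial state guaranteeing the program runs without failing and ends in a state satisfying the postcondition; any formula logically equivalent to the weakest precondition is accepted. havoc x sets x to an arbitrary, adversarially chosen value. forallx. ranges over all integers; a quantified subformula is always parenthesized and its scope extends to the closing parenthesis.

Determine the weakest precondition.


Working backward. After the program, the postcondition pos - 3*pos + 1 <= -1 must hold; in canonical form it is 2*pos >= 2.
Before u := u + 2: 2*pos >= 2
Before pos := u + 3*pos + 6: 6*pos + 2*u >= -10
Then branch requires 6*pos + 2*u >= -10; else branch requires 6*pos + 10*y >= 2.
Before the if: (y < 2*pos - 5 -> 6*pos + 2*u >= -10) and ((not (y < 2*pos - 5)) -> 6*pos + 10*y >= 2)
Answer: WP = (y < 2*pos - 5 -> 6*pos + 2*u >= -10) and ((not (y < 2*pos - 5)) -> 6*pos + 10*y >= 2)


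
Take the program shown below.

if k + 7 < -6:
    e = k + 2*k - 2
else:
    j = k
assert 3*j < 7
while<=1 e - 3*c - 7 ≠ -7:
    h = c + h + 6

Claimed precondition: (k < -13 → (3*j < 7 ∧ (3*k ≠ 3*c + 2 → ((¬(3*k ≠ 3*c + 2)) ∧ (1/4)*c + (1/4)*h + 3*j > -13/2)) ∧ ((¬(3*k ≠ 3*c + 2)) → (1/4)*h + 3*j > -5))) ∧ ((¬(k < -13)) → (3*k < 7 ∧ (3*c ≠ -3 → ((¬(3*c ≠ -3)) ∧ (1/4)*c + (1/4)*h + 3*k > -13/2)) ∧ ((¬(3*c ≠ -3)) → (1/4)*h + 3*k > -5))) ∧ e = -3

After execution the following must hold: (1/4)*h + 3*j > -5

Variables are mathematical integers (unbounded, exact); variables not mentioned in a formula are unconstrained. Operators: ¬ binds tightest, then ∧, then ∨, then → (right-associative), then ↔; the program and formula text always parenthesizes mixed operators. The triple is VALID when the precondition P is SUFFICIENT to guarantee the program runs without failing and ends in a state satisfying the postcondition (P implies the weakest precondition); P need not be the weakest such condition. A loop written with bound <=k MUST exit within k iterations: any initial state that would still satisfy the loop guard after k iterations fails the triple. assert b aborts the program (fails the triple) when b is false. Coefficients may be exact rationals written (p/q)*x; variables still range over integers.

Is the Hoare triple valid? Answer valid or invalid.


Working backward. After the program, (1/4)*h + 3*j > -5 must hold.
Before the loop (bound <=1), unroll the exhaustion recursion (WP_0 = exit-now case; WP_j = one more guarded iteration, up to j = 1):
  WP_0: (¬(e ≠ 3*c)) ∧ (1/4)*h + 3*j > -5
  WP_1: (e ≠ 3*c → ((¬(e ≠ 3*c)) ∧ (1/4)*c + (1/4)*h + 3*j > -13/2)) ∧ ((¬(e ≠ 3*c)) → (1/4)*h + 3*j > -5)
So before the loop: (e ≠ 3*c → ((¬(e ≠ 3*c)) ∧ (1/4)*c + (1/4)*h + 3*j > -13/2)) ∧ ((¬(e ≠ 3*c)) → (1/4)*h + 3*j > -5)
Before assert 3*j < 7: 3*j < 7 ∧ (e ≠ 3*c → ((¬(e ≠ 3*c)) ∧ (1/4)*c + (1/4)*h + 3*j > -13/2)) ∧ ((¬(e ≠ 3*c)) → (1/4)*h + 3*j > -5)
Then branch requires 3*j < 7 ∧ (3*k ≠ 3*c + 2 → ((¬(3*k ≠ 3*c + 2)) ∧ (1/4)*c + (1/4)*h + 3*j > -13/2)) ∧ ((¬(3*k ≠ 3*c + 2)) → (1/4)*h + 3*j > -5); else branch requires 3*k < 7 ∧ (e ≠ 3*c → ((¬(e ≠ 3*c)) ∧ (1/4)*c + (1/4)*h + 3*k > -13/2)) ∧ ((¬(e ≠ 3*c)) → (1/4)*h + 3*k > -5).
Before the if: (k < -13 → (3*j < 7 ∧ (3*k ≠ 3*c + 2 → ((¬(3*k ≠ 3*c + 2)) ∧ (1/4)*c + (1/4)*h + 3*j > -13/2)) ∧ ((¬(3*k ≠ 3*c + 2)) → (1/4)*h + 3*j > -5))) ∧ ((¬(k < -13)) → (3*k < 7 ∧ (e ≠ 3*c → ((¬(e ≠ 3*c)) ∧ (1/4)*c + (1/4)*h + 3*k > -13/2)) ∧ ((¬(e ≠ 3*c)) → (1/4)*h + 3*k > -5)))
The weakest precondition is (k < -13 → (3*j < 7 ∧ (3*k ≠ 3*c + 2 → ((¬(3*k ≠ 3*c + 2)) ∧ (1/4)*c + (1/4)*h + 3*j > -13/2)) ∧ ((¬(3*k ≠ 3*c + 2)) → (1/4)*h + 3*j > -5))) ∧ ((¬(k < -13)) → (3*k < 7 ∧ (e ≠ 3*c → ((¬(e ≠ 3*c)) ∧ (1/4)*c + (1/4)*h + 3*k > -13/2)) ∧ ((¬(e ≠ 3*c)) → (1/4)*h + 3*k > -5))).
Check whether (k < -13 → (3*j < 7 ∧ (3*k ≠ 3*c + 2 → ((¬(3*k ≠ 3*c + 2)) ∧ (1/4)*c + (1/4)*h + 3*j > -13/2)) ∧ ((¬(3*k ≠ 3*c + 2)) → (1/4)*h + 3*j > -5))) ∧ ((¬(k < -13)) → (3*k < 7 ∧ (3*c ≠ -3 → ((¬(3*c ≠ -3)) ∧ (1/4)*c + (1/4)*h + 3*k > -13/2)) ∧ ((¬(3*c ≠ -3)) → (1/4)*h + 3*k > -5))) ∧ e = -3 implies it.
Every state satisfying the precondition satisfies the weakest precondition: the implication holds.
Answer: valid


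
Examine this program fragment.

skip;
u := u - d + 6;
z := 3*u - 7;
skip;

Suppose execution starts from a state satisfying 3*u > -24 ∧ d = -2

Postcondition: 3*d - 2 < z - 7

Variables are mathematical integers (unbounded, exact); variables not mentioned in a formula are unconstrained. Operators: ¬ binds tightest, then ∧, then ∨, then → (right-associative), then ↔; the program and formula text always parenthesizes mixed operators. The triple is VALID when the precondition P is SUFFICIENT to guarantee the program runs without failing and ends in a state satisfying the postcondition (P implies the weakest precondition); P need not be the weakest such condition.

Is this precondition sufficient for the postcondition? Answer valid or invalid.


Working backward. After the program, the postcondition 3*d - 2 < z - 7 must hold; in canonical form it is 3*d < z - 5.
Before skip: 3*d < z - 5
Before z := 3*u - 7: 3*d < 3*u - 12
Before u := u - d + 6: 6*d < 3*u + 6
Before skip: 6*d < 3*u + 6
The weakest precondition is 6*d < 3*u + 6.
Check whether 3*u > -24 ∧ d = -2 implies it.
Countermodel: at the initial state d = -2, u = -7, the precondition holds but the weakest precondition fails.
Answer: invalid


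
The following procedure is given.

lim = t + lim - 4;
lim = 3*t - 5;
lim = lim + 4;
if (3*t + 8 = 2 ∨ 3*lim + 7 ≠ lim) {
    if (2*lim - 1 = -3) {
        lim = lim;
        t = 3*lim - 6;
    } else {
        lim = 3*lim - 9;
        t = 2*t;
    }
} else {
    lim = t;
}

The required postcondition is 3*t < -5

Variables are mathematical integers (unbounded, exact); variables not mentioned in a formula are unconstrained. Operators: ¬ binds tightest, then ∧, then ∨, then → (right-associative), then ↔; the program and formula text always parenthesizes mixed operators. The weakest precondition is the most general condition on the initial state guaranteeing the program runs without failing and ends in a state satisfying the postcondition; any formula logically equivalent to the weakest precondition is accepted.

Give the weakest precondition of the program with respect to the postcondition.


Working backward. After the program, 3*t < -5 must hold.
Then branch requires (2*lim = -2 → 9*lim < 13) ∧ ((¬(2*lim = -2)) → 6*t < -5); else branch requires 3*t < -5.
Before the if: ((3*t = -6 ∨ 2*lim ≠ -7) → ((2*lim = -2 → 9*lim < 13) ∧ ((¬(2*lim = -2)) → 6*t < -5))) ∧ ((¬(3*t = -6 ∨ 2*lim ≠ -7)) → 3*t < -5)
Before lim := lim + 4: ((3*t = -6 ∨ 2*lim ≠ -15) → ((2*lim = -10 → 9*lim < -23) ∧ ((¬(2*lim = -10)) → 6*t < -5))) ∧ ((¬(3*t = -6 ∨ 2*lim ≠ -15)) → 3*t < -5)
Before lim := 3*t - 5: ((3*t = -6 ∨ 6*t ≠ -5) → ((6*t = 0 → 27*t < 22) ∧ ((¬(6*t = 0)) → 6*t < -5))) ∧ ((¬(3*t = -6 ∨ 6*t ≠ -5)) → 3*t < -5)
Before lim := t + lim - 4: ((3*t = -6 ∨ 6*t ≠ -5) → ((6*t = 0 → 27*t < 22) ∧ ((¬(6*t = 0)) → 6*t < -5))) ∧ ((¬(3*t = -6 ∨ 6*t ≠ -5)) → 3*t < -5)
Answer: WP = ((3*t = -6 ∨ 6*t ≠ -5) → ((6*t = 0 → 27*t < 22) ∧ ((¬(6*t = 0)) → 6*t < -5))) ∧ ((¬(3*t = -6 ∨ 6*t ≠ -5)) → 3*t < -5)


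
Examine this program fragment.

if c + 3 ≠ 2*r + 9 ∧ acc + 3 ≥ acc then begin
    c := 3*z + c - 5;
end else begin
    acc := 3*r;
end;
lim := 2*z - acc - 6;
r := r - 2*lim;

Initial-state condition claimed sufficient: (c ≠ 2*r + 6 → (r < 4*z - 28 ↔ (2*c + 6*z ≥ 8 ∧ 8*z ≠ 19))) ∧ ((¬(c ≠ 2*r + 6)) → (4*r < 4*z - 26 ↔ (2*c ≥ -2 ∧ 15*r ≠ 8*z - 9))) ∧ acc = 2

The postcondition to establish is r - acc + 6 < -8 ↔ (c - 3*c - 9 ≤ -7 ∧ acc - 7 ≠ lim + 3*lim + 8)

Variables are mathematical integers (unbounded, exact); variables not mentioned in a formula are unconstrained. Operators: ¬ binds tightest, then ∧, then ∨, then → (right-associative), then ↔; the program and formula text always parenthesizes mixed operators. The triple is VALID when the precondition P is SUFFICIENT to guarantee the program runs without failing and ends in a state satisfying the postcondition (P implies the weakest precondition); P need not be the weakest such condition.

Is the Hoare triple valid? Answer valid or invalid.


Working backward. After the program, the postcondition r - acc + 6 < -8 ↔ (c - 3*c - 9 ≤ -7 ∧ acc - 7 ≠ lim + 3*lim + 8) must hold; in canonical form it is r < acc - 14 ↔ (2*c ≥ -2 ∧ acc ≠ 4*lim + 15).
Before r := r - 2*lim: r < acc + 2*lim - 14 ↔ (2*c ≥ -2 ∧ acc ≠ 4*lim + 15)
Before lim := 2*z - acc - 6: acc + r < 4*z - 26 ↔ (2*c ≥ -2 ∧ 5*acc ≠ 8*z - 9)
Then branch requires acc + r < 4*z - 26 ↔ (2*c + 6*z ≥ 8 ∧ 5*acc ≠ 8*z - 9); else branch requires 4*r < 4*z - 26 ↔ (2*c ≥ -2 ∧ 15*r ≠ 8*z - 9).
Before the if: (c ≠ 2*r + 6 → (acc + r < 4*z - 26 ↔ (2*c + 6*z ≥ 8 ∧ 5*acc ≠ 8*z - 9))) ∧ ((¬(c ≠ 2*r + 6)) → (4*r < 4*z - 26 ↔ (2*c ≥ -2 ∧ 15*r ≠ 8*z - 9)))
The weakest precondition is (c ≠ 2*r + 6 → (acc + r < 4*z - 26 ↔ (2*c + 6*z ≥ 8 ∧ 5*acc ≠ 8*z - 9))) ∧ ((¬(c ≠ 2*r + 6)) → (4*r < 4*z - 26 ↔ (2*c ≥ -2 ∧ 15*r ≠ 8*z - 9))).
Check whether (c ≠ 2*r + 6 → (r < 4*z - 28 ↔ (2*c + 6*z ≥ 8 ∧ 8*z ≠ 19))) ∧ ((¬(c ≠ 2*r + 6)) → (4*r < 4*z - 26 ↔ (2*c ≥ -2 ∧ 15*r ≠ 8*z - 9))) ∧ acc = 2 implies it.
Every state satisfying the precondition satisfies the weakest precondition: the implication holds.
Answer: valid


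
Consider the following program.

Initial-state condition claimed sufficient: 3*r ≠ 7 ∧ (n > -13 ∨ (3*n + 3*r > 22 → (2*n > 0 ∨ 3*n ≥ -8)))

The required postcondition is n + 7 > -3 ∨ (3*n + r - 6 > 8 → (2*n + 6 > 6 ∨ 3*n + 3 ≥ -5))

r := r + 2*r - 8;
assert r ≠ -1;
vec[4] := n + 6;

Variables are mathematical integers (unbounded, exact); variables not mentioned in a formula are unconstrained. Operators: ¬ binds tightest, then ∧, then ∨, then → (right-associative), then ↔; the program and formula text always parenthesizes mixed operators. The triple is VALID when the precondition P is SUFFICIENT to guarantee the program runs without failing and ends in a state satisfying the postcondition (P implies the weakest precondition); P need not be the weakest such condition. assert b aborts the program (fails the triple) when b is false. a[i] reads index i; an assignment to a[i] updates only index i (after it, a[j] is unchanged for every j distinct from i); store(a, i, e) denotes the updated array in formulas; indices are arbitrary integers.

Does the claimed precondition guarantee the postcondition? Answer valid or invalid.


Working backward. After the program, the postcondition n + 7 > -3 ∨ (3*n + r - 6 > 8 → (2*n + 6 > 6 ∨ 3*n + 3 ≥ -5)) must hold; in canonical form it is n > -10 ∨ (3*n + r > 14 → (2*n > 0 ∨ 3*n ≥ -8)).
Before vec[4] := n + 6: n > -10 ∨ (3*n + r > 14 → (2*n > 0 ∨ 3*n ≥ -8))
Before assert r ≠ -1: r ≠ -1 ∧ (n > -10 ∨ (3*n + r > 14 → (2*n > 0 ∨ 3*n ≥ -8)))
Before r := r + 2*r - 8: 3*r ≠ 7 ∧ (n > -10 ∨ (3*n + 3*r > 22 → (2*n > 0 ∨ 3*n ≥ -8)))
The weakest precondition is 3*r ≠ 7 ∧ (n > -10 ∨ (3*n + 3*r > 22 → (2*n > 0 ∨ 3*n ≥ -8))).
Check whether 3*r ≠ 7 ∧ (n > -13 ∨ (3*n + 3*r > 22 → (2*n > 0 ∨ 3*n ≥ -8))) implies it.
Countermodel: at the initial state n = -10, r = 18, the precondition holds but the weakest precondition fails.
Answer: invalid


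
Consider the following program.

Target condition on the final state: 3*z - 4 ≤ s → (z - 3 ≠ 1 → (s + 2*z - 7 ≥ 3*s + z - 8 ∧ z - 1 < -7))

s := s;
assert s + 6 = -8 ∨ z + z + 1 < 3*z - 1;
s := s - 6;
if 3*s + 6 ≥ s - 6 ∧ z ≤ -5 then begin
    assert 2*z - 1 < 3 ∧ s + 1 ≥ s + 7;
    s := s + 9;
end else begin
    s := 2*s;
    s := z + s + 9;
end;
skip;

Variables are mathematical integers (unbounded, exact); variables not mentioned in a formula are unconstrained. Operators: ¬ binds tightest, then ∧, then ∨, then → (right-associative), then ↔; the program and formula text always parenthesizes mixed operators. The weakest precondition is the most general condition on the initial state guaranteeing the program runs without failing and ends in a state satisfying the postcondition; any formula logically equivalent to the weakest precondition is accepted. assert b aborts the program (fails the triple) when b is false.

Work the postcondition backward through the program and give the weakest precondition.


Working backward. After the program, the postcondition 3*z - 4 ≤ s → (z - 3 ≠ 1 → (s + 2*z - 7 ≥ 3*s + z - 8 ∧ z - 1 < -7)) must hold; in canonical form it is 3*z ≤ s + 4 → (z ≠ 4 → (z ≥ 2*s - 1 ∧ z < -6)).
Before skip: 3*z ≤ s + 4 → (z ≠ 4 → (z ≥ 2*s - 1 ∧ z < -6))
Then branch requires false; else branch requires 2*z ≤ 2*s + 13 → (z ≠ 4 → (4*s + z ≤ -17 ∧ z < -6)).
Before the if: (¬(2*s ≥ -12 ∧ z ≤ -5)) ∧ ((¬(2*s ≥ -12 ∧ z ≤ -5)) → (2*z ≤ 2*s + 13 → (z ≠ 4 → (4*s + z ≤ -17 ∧ z < -6))))
Before s := s - 6: (¬(2*s ≥ 0 ∧ z ≤ -5)) ∧ ((¬(2*s ≥ 0 ∧ z ≤ -5)) → (2*z ≤ 2*s + 1 → (z ≠ 4 → (4*s + z ≤ 7 ∧ z < -6))))
Before assert s + 6 = -8 ∨ z + z + 1 < 3*z - 1: (s = -14 ∨ z > 2) ∧ (¬(2*s ≥ 0 ∧ z ≤ -5)) ∧ ((¬(2*s ≥ 0 ∧ z ≤ -5)) → (2*z ≤ 2*s + 1 → (z ≠ 4 → (4*s + z ≤ 7 ∧ z < -6))))
Before s := s: (s = -14 ∨ z > 2) ∧ (¬(2*s ≥ 0 ∧ z ≤ -5)) ∧ ((¬(2*s ≥ 0 ∧ z ≤ -5)) → (2*z ≤ 2*s + 1 → (z ≠ 4 → (4*s + z ≤ 7 ∧ z < -6))))
Answer: WP = (s = -14 ∨ z > 2) ∧ (¬(2*s ≥ 0 ∧ z ≤ -5)) ∧ ((¬(2*s ≥ 0 ∧ z ≤ -5)) → (2*z ≤ 2*s + 1 → (z ≠ 4 → (4*s + z ≤ 7 ∧ z < -6))))


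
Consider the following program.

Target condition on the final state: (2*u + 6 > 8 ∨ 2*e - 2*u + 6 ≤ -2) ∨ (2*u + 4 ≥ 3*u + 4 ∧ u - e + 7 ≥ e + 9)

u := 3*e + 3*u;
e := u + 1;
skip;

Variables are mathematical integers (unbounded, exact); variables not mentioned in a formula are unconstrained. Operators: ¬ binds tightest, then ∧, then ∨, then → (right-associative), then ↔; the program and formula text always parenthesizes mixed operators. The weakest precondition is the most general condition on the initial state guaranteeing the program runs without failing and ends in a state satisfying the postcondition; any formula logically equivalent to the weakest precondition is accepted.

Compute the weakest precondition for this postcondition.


Working backward. After the program, the postcondition (2*u + 6 > 8 ∨ 2*e - 2*u + 6 ≤ -2) ∨ (2*u + 4 ≥ 3*u + 4 ∧ u - e + 7 ≥ e + 9) must hold; in canonical form it is 2*u > 2 ∨ 2*e ≤ 2*u - 8 ∨ (u ≤ 0 ∧ u ≥ 2*e + 2).
Before skip: 2*u > 2 ∨ 2*e ≤ 2*u - 8 ∨ (u ≤ 0 ∧ u ≥ 2*e + 2)
Before e := u + 1: 2*u > 2 ∨ (u ≤ 0 ∧ u ≤ -4)
Before u := 3*e + 3*u: 6*e + 6*u > 2 ∨ (3*e + 3*u ≤ 0 ∧ 3*e + 3*u ≤ -4)
Answer: WP = 6*e + 6*u > 2 ∨ (3*e + 3*u ≤ 0 ∧ 3*e + 3*u ≤ -4)


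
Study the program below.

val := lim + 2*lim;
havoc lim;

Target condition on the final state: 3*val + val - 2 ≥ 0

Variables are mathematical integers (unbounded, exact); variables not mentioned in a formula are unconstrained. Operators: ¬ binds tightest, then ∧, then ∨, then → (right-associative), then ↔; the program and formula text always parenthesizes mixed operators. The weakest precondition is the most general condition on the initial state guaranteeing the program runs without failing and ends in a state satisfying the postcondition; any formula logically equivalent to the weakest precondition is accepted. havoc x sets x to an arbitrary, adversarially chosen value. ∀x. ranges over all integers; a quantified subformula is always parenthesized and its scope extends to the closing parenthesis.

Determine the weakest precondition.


Working backward. After the program, the postcondition 3*val + val - 2 ≥ 0 must hold; in canonical form it is 4*val ≥ 2.
Before havoc lim: 4*val ≥ 2
Before val := lim + 2*lim: 12*lim ≥ 2
Answer: WP = 12*lim ≥ 2


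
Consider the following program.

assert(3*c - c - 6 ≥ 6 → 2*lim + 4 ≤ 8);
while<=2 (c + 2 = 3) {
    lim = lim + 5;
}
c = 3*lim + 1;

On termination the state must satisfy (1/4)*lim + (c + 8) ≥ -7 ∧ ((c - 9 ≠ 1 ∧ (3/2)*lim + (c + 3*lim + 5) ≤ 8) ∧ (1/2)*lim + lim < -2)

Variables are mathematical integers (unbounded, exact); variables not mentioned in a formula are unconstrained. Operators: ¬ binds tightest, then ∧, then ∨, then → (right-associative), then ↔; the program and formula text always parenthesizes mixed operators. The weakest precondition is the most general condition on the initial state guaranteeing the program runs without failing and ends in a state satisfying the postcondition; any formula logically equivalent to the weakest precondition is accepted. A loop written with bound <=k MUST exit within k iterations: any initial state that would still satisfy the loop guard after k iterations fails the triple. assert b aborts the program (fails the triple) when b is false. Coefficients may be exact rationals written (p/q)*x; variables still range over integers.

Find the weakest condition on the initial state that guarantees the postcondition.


Working backward. After the program, the postcondition (1/4)*lim + (c + 8) ≥ -7 ∧ ((c - 9 ≠ 1 ∧ (3/2)*lim + (c + 3*lim + 5) ≤ 8) ∧ (1/2)*lim + lim < -2) must hold; in canonical form it is c + (1/4)*lim ≥ -15 ∧ c ≠ 10 ∧ c + (9/2)*lim ≤ 3 ∧ (3/2)*lim < -2.
Before c := 3*lim + 1: (13/4)*lim ≥ -16 ∧ 3*lim ≠ 9 ∧ (15/2)*lim ≤ 2 ∧ (3/2)*lim < -2
Before the loop (bound <=2), unroll the exhaustion recursion (WP_0 = exit-now case; WP_j = one more guarded iteration, up to j = 2):
  WP_0: (¬(c = 1)) ∧ (13/4)*lim ≥ -16 ∧ 3*lim ≠ 9 ∧ (15/2)*lim ≤ 2 ∧ (3/2)*lim < -2
  WP_1: (c = 1 → ((¬(c = 1)) ∧ (13/4)*lim ≥ -129/4 ∧ 3*lim ≠ -6 ∧ (15/2)*lim ≤ -71/2 ∧ (3/2)*lim < -19/2)) ∧ ((¬(c = 1)) → ((13/4)*lim ≥ -16 ∧ 3*lim ≠ 9 ∧ (15/2)*lim ≤ 2 ∧ (3/2)*lim < -2))
  WP_2: (c = 1 → ((c = 1 → ((¬(c = 1)) ∧ (13/4)*lim ≥ -97/2 ∧ 3*lim ≠ -21 ∧ (15/2)*lim ≤ -73 ∧ (3/2)*lim < -17)) ∧ ((¬(c = 1)) → ((13/4)*lim ≥ -129/4 ∧ 3*lim ≠ -6 ∧ (15/2)*lim ≤ -71/2 ∧ (3/2)*lim < -19/2)))) ∧ ((¬(c = 1)) → ((13/4)*lim ≥ -16 ∧ 3*lim ≠ 9 ∧ (15/2)*lim ≤ 2 ∧ (3/2)*lim < -2))
So before the loop: (c = 1 → ((c = 1 → ((¬(c = 1)) ∧ (13/4)*lim ≥ -97/2 ∧ 3*lim ≠ -21 ∧ (15/2)*lim ≤ -73 ∧ (3/2)*lim < -17)) ∧ ((¬(c = 1)) → ((13/4)*lim ≥ -129/4 ∧ 3*lim ≠ -6 ∧ (15/2)*lim ≤ -71/2 ∧ (3/2)*lim < -19/2)))) ∧ ((¬(c = 1)) → ((13/4)*lim ≥ -16 ∧ 3*lim ≠ 9 ∧ (15/2)*lim ≤ 2 ∧ (3/2)*lim < -2))
Before assert 3*c - c - 6 ≥ 6 → 2*lim + 4 ≤ 8: (2*c ≥ 12 → 2*lim ≤ 4) ∧ (c = 1 → ((c = 1 → ((¬(c = 1)) ∧ (13/4)*lim ≥ -97/2 ∧ 3*lim ≠ -21 ∧ (15/2)*lim ≤ -73 ∧ (3/2)*lim < -17)) ∧ ((¬(c = 1)) → ((13/4)*lim ≥ -129/4 ∧ 3*lim ≠ -6 ∧ (15/2)*lim ≤ -71/2 ∧ (3/2)*lim < -19/2)))) ∧ ((¬(c = 1)) → ((13/4)*lim ≥ -16 ∧ 3*lim ≠ 9 ∧ (15/2)*lim ≤ 2 ∧ (3/2)*lim < -2))
Answer: WP = (2*c ≥ 12 → 2*lim ≤ 4) ∧ (c = 1 → ((c = 1 → ((¬(c = 1)) ∧ (13/4)*lim ≥ -97/2 ∧ 3*lim ≠ -21 ∧ (15/2)*lim ≤ -73 ∧ (3/2)*lim < -17)) ∧ ((¬(c = 1)) → ((13/4)*lim ≥ -129/4 ∧ 3*lim ≠ -6 ∧ (15/2)*lim ≤ -71/2 ∧ (3/2)*lim < -19/2)))) ∧ ((¬(c = 1)) → ((13/4)*lim ≥ -16 ∧ 3*lim ≠ 9 ∧ (15/2)*lim ≤ 2 ∧ (3/2)*lim < -2))


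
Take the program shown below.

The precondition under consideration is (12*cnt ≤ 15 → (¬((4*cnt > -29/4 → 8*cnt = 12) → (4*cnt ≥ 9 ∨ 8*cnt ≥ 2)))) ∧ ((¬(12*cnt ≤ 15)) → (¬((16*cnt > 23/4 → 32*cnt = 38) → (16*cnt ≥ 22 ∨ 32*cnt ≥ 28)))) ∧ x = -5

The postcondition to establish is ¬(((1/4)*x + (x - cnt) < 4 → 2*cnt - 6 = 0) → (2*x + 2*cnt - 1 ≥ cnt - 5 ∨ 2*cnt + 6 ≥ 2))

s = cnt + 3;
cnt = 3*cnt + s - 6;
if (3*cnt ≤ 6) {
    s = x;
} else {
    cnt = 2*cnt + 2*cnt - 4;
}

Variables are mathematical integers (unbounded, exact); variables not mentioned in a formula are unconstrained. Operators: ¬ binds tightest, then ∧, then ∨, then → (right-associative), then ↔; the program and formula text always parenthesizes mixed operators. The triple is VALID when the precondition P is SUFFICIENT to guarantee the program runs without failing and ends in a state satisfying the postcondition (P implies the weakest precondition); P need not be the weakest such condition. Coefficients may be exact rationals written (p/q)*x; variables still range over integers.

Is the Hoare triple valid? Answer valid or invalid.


Working backward. After the program, the postcondition ¬(((1/4)*x + (x - cnt) < 4 → 2*cnt - 6 = 0) → (2*x + 2*cnt - 1 ≥ cnt - 5 ∨ 2*cnt + 6 ≥ 2)) must hold; in canonical form it is ¬(((5/4)*x < cnt + 4 → 2*cnt = 6) → (cnt + 2*x ≥ -4 ∨ 2*cnt ≥ -4)).
Then branch requires ¬(((5/4)*x < cnt + 4 → 2*cnt = 6) → (cnt + 2*x ≥ -4 ∨ 2*cnt ≥ -4)); else branch requires ¬(((5/4)*x < 4*cnt → 8*cnt = 14) → (4*cnt + 2*x ≥ 0 ∨ 8*cnt ≥ 4)).
Before the if: (3*cnt ≤ 6 → (¬(((5/4)*x < cnt + 4 → 2*cnt = 6) → (cnt + 2*x ≥ -4 ∨ 2*cnt ≥ -4)))) ∧ ((¬(3*cnt ≤ 6)) → (¬(((5/4)*x < 4*cnt → 8*cnt = 14) → (4*cnt + 2*x ≥ 0 ∨ 8*cnt ≥ 4))))
Before cnt := 3*cnt + s - 6: (9*cnt + 3*s ≤ 24 → (¬(((5/4)*x < 3*cnt + s - 2 → 6*cnt + 2*s = 18) → (3*cnt + s + 2*x ≥ 2 ∨ 6*cnt + 2*s ≥ 8)))) ∧ ((¬(9*cnt + 3*s ≤ 24)) → (¬(((5/4)*x < 12*cnt + 4*s - 24 → 24*cnt + 8*s = 62) → (12*cnt + 4*s + 2*x ≥ 24 ∨ 24*cnt + 8*s ≥ 52))))
Before s := cnt + 3: (12*cnt ≤ 15 → (¬(((5/4)*x < 4*cnt + 1 → 8*cnt = 12) → (4*cnt + 2*x ≥ -1 ∨ 8*cnt ≥ 2)))) ∧ ((¬(12*cnt ≤ 15)) → (¬(((5/4)*x < 16*cnt - 12 → 32*cnt = 38) → (16*cnt + 2*x ≥ 12 ∨ 32*cnt ≥ 28))))
The weakest precondition is (12*cnt ≤ 15 → (¬(((5/4)*x < 4*cnt + 1 → 8*cnt = 12) → (4*cnt + 2*x ≥ -1 ∨ 8*cnt ≥ 2)))) ∧ ((¬(12*cnt ≤ 15)) → (¬(((5/4)*x < 16*cnt - 12 → 32*cnt = 38) → (16*cnt + 2*x ≥ 12 ∨ 32*cnt ≥ 28)))).
Check whether (12*cnt ≤ 15 → (¬((4*cnt > -29/4 → 8*cnt = 12) → (4*cnt ≥ 9 ∨ 8*cnt ≥ 2)))) ∧ ((¬(12*cnt ≤ 15)) → (¬((16*cnt > 23/4 → 32*cnt = 38) → (16*cnt ≥ 22 ∨ 32*cnt ≥ 28)))) ∧ x = -5 implies it.
Every state satisfying the precondition satisfies the weakest precondition: the implication holds.
Answer: valid


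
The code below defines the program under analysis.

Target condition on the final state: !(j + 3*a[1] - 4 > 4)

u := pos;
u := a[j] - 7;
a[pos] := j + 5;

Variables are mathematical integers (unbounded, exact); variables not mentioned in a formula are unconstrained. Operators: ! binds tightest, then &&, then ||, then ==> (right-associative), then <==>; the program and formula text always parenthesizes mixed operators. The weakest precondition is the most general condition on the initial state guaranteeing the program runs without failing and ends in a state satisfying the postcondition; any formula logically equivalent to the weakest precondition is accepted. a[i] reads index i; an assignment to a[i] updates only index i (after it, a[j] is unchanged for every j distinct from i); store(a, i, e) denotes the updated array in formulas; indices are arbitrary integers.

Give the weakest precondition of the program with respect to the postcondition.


Working backward. After the program, the postcondition !(j + 3*a[1] - 4 > 4) must hold; in canonical form it is !(3*a[1] + j > 8).
Before a[pos] := j + 5: !(3*store(a, pos, j + 5)[1] + j > 8)
Before u := a[j] - 7: !(3*store(a, pos, j + 5)[1] + j > 8)
Before u := pos: !(3*store(a, pos, j + 5)[1] + j > 8)
Answer: WP = !(3*store(a, pos, j + 5)[1] + j > 8)


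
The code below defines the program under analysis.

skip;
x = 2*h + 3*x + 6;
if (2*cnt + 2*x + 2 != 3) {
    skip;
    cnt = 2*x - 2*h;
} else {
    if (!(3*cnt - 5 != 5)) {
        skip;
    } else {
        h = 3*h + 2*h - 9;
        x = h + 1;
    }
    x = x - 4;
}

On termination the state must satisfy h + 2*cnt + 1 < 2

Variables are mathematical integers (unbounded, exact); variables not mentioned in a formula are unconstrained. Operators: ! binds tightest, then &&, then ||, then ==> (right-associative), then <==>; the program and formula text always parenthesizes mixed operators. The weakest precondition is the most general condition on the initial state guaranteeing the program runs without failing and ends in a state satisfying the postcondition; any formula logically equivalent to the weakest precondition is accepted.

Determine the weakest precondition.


Working backward. After the program, the postcondition h + 2*cnt + 1 < 2 must hold; in canonical form it is 2*cnt + h < 1.
Then branch requires 4*x < 3*h + 1; else branch requires ((!(3*cnt != 10)) ==> 2*cnt + h < 1) && (3*cnt != 10 ==> 2*cnt + 5*h < 10).
Before the if: (2*cnt + 2*x != 1 ==> 4*x < 3*h + 1) && ((!(2*cnt + 2*x != 1)) ==> (((!(3*cnt != 10)) ==> 2*cnt + h < 1) && (3*cnt != 10 ==> 2*cnt + 5*h < 10)))
Before x := 2*h + 3*x + 6: (2*cnt + 4*h + 6*x != -11 ==> 5*h + 12*x < -23) && ((!(2*cnt + 4*h + 6*x != -11)) ==> (((!(3*cnt != 10)) ==> 2*cnt + h < 1) && (3*cnt != 10 ==> 2*cnt + 5*h < 10)))
Before skip: (2*cnt + 4*h + 6*x != -11 ==> 5*h + 12*x < -23) && ((!(2*cnt + 4*h + 6*x != -11)) ==> (((!(3*cnt != 10)) ==> 2*cnt + h < 1) && (3*cnt != 10 ==> 2*cnt + 5*h < 10)))
Answer: WP = (2*cnt + 4*h + 6*x != -11 ==> 5*h + 12*x < -23) && ((!(2*cnt + 4*h + 6*x != -11)) ==> (((!(3*cnt != 10)) ==> 2*cnt + h < 1) && (3*cnt != 10 ==> 2*cnt + 5*h < 10)))


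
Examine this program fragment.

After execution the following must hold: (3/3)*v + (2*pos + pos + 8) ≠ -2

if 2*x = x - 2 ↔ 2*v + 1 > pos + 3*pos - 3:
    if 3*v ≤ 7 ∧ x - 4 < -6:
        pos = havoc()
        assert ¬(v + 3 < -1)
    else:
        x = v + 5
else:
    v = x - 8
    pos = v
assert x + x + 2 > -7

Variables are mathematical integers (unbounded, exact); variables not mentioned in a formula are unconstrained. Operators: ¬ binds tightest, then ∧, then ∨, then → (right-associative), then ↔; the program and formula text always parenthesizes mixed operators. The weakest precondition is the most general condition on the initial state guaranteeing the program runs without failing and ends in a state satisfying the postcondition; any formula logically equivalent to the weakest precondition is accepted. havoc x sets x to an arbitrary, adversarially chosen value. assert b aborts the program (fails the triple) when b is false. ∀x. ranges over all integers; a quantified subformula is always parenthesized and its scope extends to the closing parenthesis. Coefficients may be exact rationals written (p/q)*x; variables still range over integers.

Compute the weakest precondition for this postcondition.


Working backward. After the program, the postcondition (3/3)*v + (2*pos + pos + 8) ≠ -2 must hold; in canonical form it is 3*pos + v ≠ -10.
Before assert x + x + 2 > -7: 2*x > -9 ∧ 3*pos + v ≠ -10
Then branch requires ((3*v ≤ 7 ∧ x < -2) → (∀pos_1. ((¬(v < -4)) ∧ 2*x > -9 ∧ 3*pos_1 + v ≠ -10))) ∧ ((¬(3*v ≤ 7 ∧ x < -2)) → (2*v > -19 ∧ 3*pos + v ≠ -10)); else branch requires 2*x > -9 ∧ 4*x ≠ 22.
Before the if: ((x = -2 ↔ 2*v > 4*pos - 4) → (((3*v ≤ 7 ∧ x < -2) → (∀pos_1. ((¬(v < -4)) ∧ 2*x > -9 ∧ 3*pos_1 + v ≠ -10))) ∧ ((¬(3*v ≤ 7 ∧ x < -2)) → (2*v > -19 ∧ 3*pos + v ≠ -10)))) ∧ ((¬(x = -2 ↔ 2*v > 4*pos - 4)) → (2*x > -9 ∧ 4*x ≠ 22))
Answer: WP = ((x = -2 ↔ 2*v > 4*pos - 4) → (((3*v ≤ 7 ∧ x < -2) → (∀pos_1. ((¬(v < -4)) ∧ 2*x > -9 ∧ 3*pos_1 + v ≠ -10))) ∧ ((¬(3*v ≤ 7 ∧ x < -2)) → (2*v > -19 ∧ 3*pos + v ≠ -10)))) ∧ ((¬(x = -2 ↔ 2*v > 4*pos - 4)) → (2*x > -9 ∧ 4*x ≠ 22))


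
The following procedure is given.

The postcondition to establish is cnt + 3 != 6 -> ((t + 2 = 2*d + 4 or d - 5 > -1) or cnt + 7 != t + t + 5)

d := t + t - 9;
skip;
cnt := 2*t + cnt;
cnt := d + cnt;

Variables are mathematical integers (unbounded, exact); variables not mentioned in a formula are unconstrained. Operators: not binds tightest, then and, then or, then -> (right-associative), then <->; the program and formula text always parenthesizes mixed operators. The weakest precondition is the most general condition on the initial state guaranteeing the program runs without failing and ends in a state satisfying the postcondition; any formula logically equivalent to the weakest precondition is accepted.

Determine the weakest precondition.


Working backward. After the program, the postcondition cnt + 3 != 6 -> ((t + 2 = 2*d + 4 or d - 5 > -1) or cnt + 7 != t + t + 5) must hold; in canonical form it is cnt != 3 -> (t = 2*d + 2 or d > 4 or cnt != 2*t - 2).
Before cnt := d + cnt: cnt + d != 3 -> (t = 2*d + 2 or d > 4 or cnt + d != 2*t - 2)
Before cnt := 2*t + cnt: cnt + d + 2*t != 3 -> (t = 2*d + 2 or d > 4 or cnt + d != -2)
Before skip: cnt + d + 2*t != 3 -> (t = 2*d + 2 or d > 4 or cnt + d != -2)
Before d := t + t - 9: cnt + 4*t != 12 -> (3*t = 16 or 2*t > 13 or cnt + 2*t != 7)
Answer: WP = cnt + 4*t != 12 -> (3*t = 16 or 2*t > 13 or cnt + 2*t != 7)


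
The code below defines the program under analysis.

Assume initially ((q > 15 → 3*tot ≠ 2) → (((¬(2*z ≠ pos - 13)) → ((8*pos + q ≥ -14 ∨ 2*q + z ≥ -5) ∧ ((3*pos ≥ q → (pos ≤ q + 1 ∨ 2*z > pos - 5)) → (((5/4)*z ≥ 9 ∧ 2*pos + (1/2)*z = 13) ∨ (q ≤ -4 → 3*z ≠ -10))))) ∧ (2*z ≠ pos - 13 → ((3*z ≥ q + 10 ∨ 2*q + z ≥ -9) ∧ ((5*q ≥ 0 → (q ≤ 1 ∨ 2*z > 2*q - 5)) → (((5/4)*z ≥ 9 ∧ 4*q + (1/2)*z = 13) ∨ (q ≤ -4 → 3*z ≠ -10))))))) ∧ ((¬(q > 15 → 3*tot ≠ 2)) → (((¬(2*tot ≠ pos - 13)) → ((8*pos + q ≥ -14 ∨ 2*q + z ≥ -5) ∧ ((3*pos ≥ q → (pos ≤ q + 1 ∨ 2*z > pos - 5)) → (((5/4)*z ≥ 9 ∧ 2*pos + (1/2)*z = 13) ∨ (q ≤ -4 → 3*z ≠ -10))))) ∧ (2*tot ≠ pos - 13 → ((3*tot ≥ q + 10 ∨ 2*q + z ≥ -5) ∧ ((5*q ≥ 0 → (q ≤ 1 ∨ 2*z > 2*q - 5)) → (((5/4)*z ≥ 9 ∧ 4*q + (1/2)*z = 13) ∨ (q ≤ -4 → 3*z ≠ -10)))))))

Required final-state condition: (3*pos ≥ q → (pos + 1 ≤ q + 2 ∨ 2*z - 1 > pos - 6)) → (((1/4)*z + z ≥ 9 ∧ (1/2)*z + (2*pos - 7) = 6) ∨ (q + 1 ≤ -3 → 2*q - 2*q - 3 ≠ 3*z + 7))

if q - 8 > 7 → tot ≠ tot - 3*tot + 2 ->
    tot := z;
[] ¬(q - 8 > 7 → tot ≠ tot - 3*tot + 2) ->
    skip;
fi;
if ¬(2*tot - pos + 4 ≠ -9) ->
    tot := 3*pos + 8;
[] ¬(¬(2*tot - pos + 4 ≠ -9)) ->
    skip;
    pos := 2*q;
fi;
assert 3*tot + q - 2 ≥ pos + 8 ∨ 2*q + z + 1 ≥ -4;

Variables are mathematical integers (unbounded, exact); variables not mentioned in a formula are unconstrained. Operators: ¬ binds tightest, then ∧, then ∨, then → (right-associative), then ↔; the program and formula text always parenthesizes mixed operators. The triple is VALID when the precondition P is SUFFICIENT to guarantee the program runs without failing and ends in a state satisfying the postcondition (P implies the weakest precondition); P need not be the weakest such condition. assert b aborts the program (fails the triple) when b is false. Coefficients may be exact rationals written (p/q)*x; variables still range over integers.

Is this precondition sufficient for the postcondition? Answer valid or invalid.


Working backward. After the program, the postcondition (3*pos ≥ q → (pos + 1 ≤ q + 2 ∨ 2*z - 1 > pos - 6)) → (((1/4)*z + z ≥ 9 ∧ (1/2)*z + (2*pos - 7) = 6) ∨ (q + 1 ≤ -3 → 2*q - 2*q - 3 ≠ 3*z + 7)) must hold; in canonical form it is (3*pos ≥ q → (pos ≤ q + 1 ∨ 2*z > pos - 5)) → (((5/4)*z ≥ 9 ∧ 2*pos + (1/2)*z = 13) ∨ (q ≤ -4 → 3*z ≠ -10)).
Before assert 3*tot + q - 2 ≥ pos + 8 ∨ 2*q + z + 1 ≥ -4: (q + 3*tot ≥ pos + 10 ∨ 2*q + z ≥ -5) ∧ ((3*pos ≥ q → (pos ≤ q + 1 ∨ 2*z > pos - 5)) → (((5/4)*z ≥ 9 ∧ 2*pos + (1/2)*z = 13) ∨ (q ≤ -4 → 3*z ≠ -10)))
Then branch requires (8*pos + q ≥ -14 ∨ 2*q + z ≥ -5) ∧ ((3*pos ≥ q → (pos ≤ q + 1 ∨ 2*z > pos - 5)) → (((5/4)*z ≥ 9 ∧ 2*pos + (1/2)*z = 13) ∨ (q ≤ -4 → 3*z ≠ -10))); else branch requires (3*tot ≥ q + 10 ∨ 2*q + z ≥ -5) ∧ ((5*q ≥ 0 → (q ≤ 1 ∨ 2*z > 2*q - 5)) → (((5/4)*z ≥ 9 ∧ 4*q + (1/2)*z = 13) ∨ (q ≤ -4 → 3*z ≠ -10))).
Before the if: ((¬(2*tot ≠ pos - 13)) → ((8*pos + q ≥ -14 ∨ 2*q + z ≥ -5) ∧ ((3*pos ≥ q → (pos ≤ q + 1 ∨ 2*z > pos - 5)) → (((5/4)*z ≥ 9 ∧ 2*pos + (1/2)*z = 13) ∨ (q ≤ -4 → 3*z ≠ -10))))) ∧ (2*tot ≠ pos - 13 → ((3*tot ≥ q + 10 ∨ 2*q + z ≥ -5) ∧ ((5*q ≥ 0 → (q ≤ 1 ∨ 2*z > 2*q - 5)) → (((5/4)*z ≥ 9 ∧ 4*q + (1/2)*z = 13) ∨ (q ≤ -4 → 3*z ≠ -10)))))
Then branch requires ((¬(2*z ≠ pos - 13)) → ((8*pos + q ≥ -14 ∨ 2*q + z ≥ -5) ∧ ((3*pos ≥ q → (pos ≤ q + 1 ∨ 2*z > pos - 5)) → (((5/4)*z ≥ 9 ∧ 2*pos + (1/2)*z = 13) ∨ (q ≤ -4 → 3*z ≠ -10))))) ∧ (2*z ≠ pos - 13 → ((3*z ≥ q + 10 ∨ 2*q + z ≥ -5) ∧ ((5*q ≥ 0 → (q ≤ 1 ∨ 2*z > 2*q - 5)) → (((5/4)*z ≥ 9 ∧ 4*q + (1/2)*z = 13) ∨ (q ≤ -4 → 3*z ≠ -10))))); else branch requires ((¬(2*tot ≠ pos - 13)) → ((8*pos + q ≥ -14 ∨ 2*q + z ≥ -5) ∧ ((3*pos ≥ q → (pos ≤ q + 1 ∨ 2*z > pos - 5)) → (((5/4)*z ≥ 9 ∧ 2*pos + (1/2)*z = 13) ∨ (q ≤ -4 → 3*z ≠ -10))))) ∧ (2*tot ≠ pos - 13 → ((3*tot ≥ q + 10 ∨ 2*q + z ≥ -5) ∧ ((5*q ≥ 0 → (q ≤ 1 ∨ 2*z > 2*q - 5)) → (((5/4)*z ≥ 9 ∧ 4*q + (1/2)*z = 13) ∨ (q ≤ -4 → 3*z ≠ -10))))).
Before the if: ((q > 15 → 3*tot ≠ 2) → (((¬(2*z ≠ pos - 13)) → ((8*pos + q ≥ -14 ∨ 2*q + z ≥ -5) ∧ ((3*pos ≥ q → (pos ≤ q + 1 ∨ 2*z > pos - 5)) → (((5/4)*z ≥ 9 ∧ 2*pos + (1/2)*z = 13) ∨ (q ≤ -4 → 3*z ≠ -10))))) ∧ (2*z ≠ pos - 13 → ((3*z ≥ q + 10 ∨ 2*q + z ≥ -5) ∧ ((5*q ≥ 0 → (q ≤ 1 ∨ 2*z > 2*q - 5)) → (((5/4)*z ≥ 9 ∧ 4*q + (1/2)*z = 13) ∨ (q ≤ -4 → 3*z ≠ -10))))))) ∧ ((¬(q > 15 → 3*tot ≠ 2)) → (((¬(2*tot ≠ pos - 13)) → ((8*pos + q ≥ -14 ∨ 2*q + z ≥ -5) ∧ ((3*pos ≥ q → (pos ≤ q + 1 ∨ 2*z > pos - 5)) → (((5/4)*z ≥ 9 ∧ 2*pos + (1/2)*z = 13) ∨ (q ≤ -4 → 3*z ≠ -10))))) ∧ (2*tot ≠ pos - 13 → ((3*tot ≥ q + 10 ∨ 2*q + z ≥ -5) ∧ ((5*q ≥ 0 → (q ≤ 1 ∨ 2*z > 2*q - 5)) → (((5/4)*z ≥ 9 ∧ 4*q + (1/2)*z = 13) ∨ (q ≤ -4 → 3*z ≠ -10)))))))
The weakest precondition is ((q > 15 → 3*tot ≠ 2) → (((¬(2*z ≠ pos - 13)) → ((8*pos + q ≥ -14 ∨ 2*q + z ≥ -5) ∧ ((3*pos ≥ q → (pos ≤ q + 1 ∨ 2*z > pos - 5)) → (((5/4)*z ≥ 9 ∧ 2*pos + (1/2)*z = 13) ∨ (q ≤ -4 → 3*z ≠ -10))))) ∧ (2*z ≠ pos - 13 → ((3*z ≥ q + 10 ∨ 2*q + z ≥ -5) ∧ ((5*q ≥ 0 → (q ≤ 1 ∨ 2*z > 2*q - 5)) → (((5/4)*z ≥ 9 ∧ 4*q + (1/2)*z = 13) ∨ (q ≤ -4 → 3*z ≠ -10))))))) ∧ ((¬(q > 15 → 3*tot ≠ 2)) → (((¬(2*tot ≠ pos - 13)) → ((8*pos + q ≥ -14 ∨ 2*q + z ≥ -5) ∧ ((3*pos ≥ q → (pos ≤ q + 1 ∨ 2*z > pos - 5)) → (((5/4)*z ≥ 9 ∧ 2*pos + (1/2)*z = 13) ∨ (q ≤ -4 → 3*z ≠ -10))))) ∧ (2*tot ≠ pos - 13 → ((3*tot ≥ q + 10 ∨ 2*q + z ≥ -5) ∧ ((5*q ≥ 0 → (q ≤ 1 ∨ 2*z > 2*q - 5)) → (((5/4)*z ≥ 9 ∧ 4*q + (1/2)*z = 13) ∨ (q ≤ -4 → 3*z ≠ -10))))))).
Check whether ((q > 15 → 3*tot ≠ 2) → (((¬(2*z ≠ pos - 13)) → ((8*pos + q ≥ -14 ∨ 2*q + z ≥ -5) ∧ ((3*pos ≥ q → (pos ≤ q + 1 ∨ 2*z > pos - 5)) → (((5/4)*z ≥ 9 ∧ 2*pos + (1/2)*z = 13) ∨ (q ≤ -4 → 3*z ≠ -10))))) ∧ (2*z ≠ pos - 13 → ((3*z ≥ q + 10 ∨ 2*q + z ≥ -9) ∧ ((5*q ≥ 0 → (q ≤ 1 ∨ 2*z > 2*q - 5)) → (((5/4)*z ≥ 9 ∧ 4*q + (1/2)*z = 13) ∨ (q ≤ -4 → 3*z ≠ -10))))))) ∧ ((¬(q > 15 → 3*tot ≠ 2)) → (((¬(2*tot ≠ pos - 13)) → ((8*pos + q ≥ -14 ∨ 2*q + z ≥ -5) ∧ ((3*pos ≥ q → (pos ≤ q + 1 ∨ 2*z > pos - 5)) → (((5/4)*z ≥ 9 ∧ 2*pos + (1/2)*z = 13) ∨ (q ≤ -4 → 3*z ≠ -10))))) ∧ (2*tot ≠ pos - 13 → ((3*tot ≥ q + 10 ∨ 2*q + z ≥ -5) ∧ ((5*q ≥ 0 → (q ≤ 1 ∨ 2*z > 2*q - 5)) → (((5/4)*z ≥ 9 ∧ 4*q + (1/2)*z = 13) ∨ (q ≤ -4 → 3*z ≠ -10))))))) implies it.
Countermodel: at the initial state pos = 2, q = 0, tot = 0, z = -6, the precondition holds but the weakest precondition fails.
Answer: invalid


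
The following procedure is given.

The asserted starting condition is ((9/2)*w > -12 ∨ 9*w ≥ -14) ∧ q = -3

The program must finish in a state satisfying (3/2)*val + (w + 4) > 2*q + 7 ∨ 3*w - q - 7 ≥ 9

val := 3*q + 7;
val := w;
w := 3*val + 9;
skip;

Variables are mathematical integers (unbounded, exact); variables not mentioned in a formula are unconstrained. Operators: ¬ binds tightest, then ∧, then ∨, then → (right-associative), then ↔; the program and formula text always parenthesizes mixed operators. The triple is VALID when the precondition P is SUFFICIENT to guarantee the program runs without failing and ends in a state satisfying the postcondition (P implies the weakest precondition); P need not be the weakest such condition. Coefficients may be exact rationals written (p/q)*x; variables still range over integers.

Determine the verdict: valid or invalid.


Working backward. After the program, the postcondition (3/2)*val + (w + 4) > 2*q + 7 ∨ 3*w - q - 7 ≥ 9 must hold; in canonical form it is (3/2)*val + w > 2*q + 3 ∨ 3*w ≥ q + 16.
Before skip: (3/2)*val + w > 2*q + 3 ∨ 3*w ≥ q + 16
Before w := 3*val + 9: (9/2)*val > 2*q - 6 ∨ 9*val ≥ q - 11
Before val := w: (9/2)*w > 2*q - 6 ∨ 9*w ≥ q - 11
Before val := 3*q + 7: (9/2)*w > 2*q - 6 ∨ 9*w ≥ q - 11
The weakest precondition is (9/2)*w > 2*q - 6 ∨ 9*w ≥ q - 11.
Check whether ((9/2)*w > -12 ∨ 9*w ≥ -14) ∧ q = -3 implies it.
Every state satisfying the precondition satisfies the weakest precondition: the implication holds.
Answer: valid


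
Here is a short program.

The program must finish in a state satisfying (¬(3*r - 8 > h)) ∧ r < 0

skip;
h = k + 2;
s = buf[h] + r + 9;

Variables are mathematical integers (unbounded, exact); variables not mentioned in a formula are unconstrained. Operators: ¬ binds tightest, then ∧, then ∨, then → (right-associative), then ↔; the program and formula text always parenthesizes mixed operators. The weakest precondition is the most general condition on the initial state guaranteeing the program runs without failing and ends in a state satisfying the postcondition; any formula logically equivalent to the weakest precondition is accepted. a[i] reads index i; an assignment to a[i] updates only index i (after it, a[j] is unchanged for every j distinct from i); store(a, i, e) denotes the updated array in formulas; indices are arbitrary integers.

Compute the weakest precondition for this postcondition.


Working backward. After the program, the postcondition (¬(3*r - 8 > h)) ∧ r < 0 must hold; in canonical form it is (¬(3*r > h + 8)) ∧ r < 0.
Before s := buf[h] + r + 9: (¬(3*r > h + 8)) ∧ r < 0
Before h := k + 2: (¬(3*r > k + 10)) ∧ r < 0
Before skip: (¬(3*r > k + 10)) ∧ r < 0
Answer: WP = (¬(3*r > k + 10)) ∧ r < 0


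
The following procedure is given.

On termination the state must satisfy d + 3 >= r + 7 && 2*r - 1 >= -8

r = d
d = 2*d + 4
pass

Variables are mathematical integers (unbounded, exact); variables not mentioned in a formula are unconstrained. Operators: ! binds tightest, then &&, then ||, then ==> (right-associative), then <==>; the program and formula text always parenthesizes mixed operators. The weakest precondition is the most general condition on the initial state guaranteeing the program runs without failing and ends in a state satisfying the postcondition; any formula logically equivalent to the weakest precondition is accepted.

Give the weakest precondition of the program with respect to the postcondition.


Working backward. After the program, the postcondition d + 3 >= r + 7 && 2*r - 1 >= -8 must hold; in canonical form it is d >= r + 4 && 2*r >= -7.
Before skip: d >= r + 4 && 2*r >= -7
Before d := 2*d + 4: 2*d >= r && 2*r >= -7
Before r := d: d >= 0 && 2*d >= -7
Answer: WP = d >= 0 && 2*d >= -7
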